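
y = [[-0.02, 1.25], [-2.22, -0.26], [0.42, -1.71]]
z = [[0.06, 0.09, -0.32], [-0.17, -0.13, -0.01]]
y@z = [[-0.21, -0.16, -0.01], [-0.09, -0.17, 0.71], [0.32, 0.26, -0.12]]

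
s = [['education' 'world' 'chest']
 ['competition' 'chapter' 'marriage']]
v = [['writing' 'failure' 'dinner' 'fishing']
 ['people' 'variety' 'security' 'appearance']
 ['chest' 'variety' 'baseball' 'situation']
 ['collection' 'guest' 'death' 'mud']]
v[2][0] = 'chest'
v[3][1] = 'guest'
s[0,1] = 'world'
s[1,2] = 'marriage'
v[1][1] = 'variety'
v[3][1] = 'guest'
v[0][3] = 'fishing'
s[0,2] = 'chest'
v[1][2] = 'security'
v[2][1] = 'variety'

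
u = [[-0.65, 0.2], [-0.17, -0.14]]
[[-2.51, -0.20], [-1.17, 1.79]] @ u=[[1.67, -0.47], [0.46, -0.48]]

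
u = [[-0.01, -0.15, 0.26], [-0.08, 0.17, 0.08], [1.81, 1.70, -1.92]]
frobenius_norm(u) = 3.16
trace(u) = -1.76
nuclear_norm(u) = 3.52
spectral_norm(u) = 3.15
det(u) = -0.11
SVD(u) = [[-0.08, 0.32, 0.94], [-0.00, -0.95, 0.32], [1.0, 0.02, 0.07]] @ diag([3.148527857434192, 0.20795557424139133, 0.16711316555793082]) @ [[0.57, 0.54, -0.61],[0.56, -0.81, -0.19],[0.6, 0.23, 0.77]]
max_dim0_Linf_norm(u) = 1.92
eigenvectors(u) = [[-0.12+0.00j,  (0.62-0.21j),  (0.62+0.21j)], [-0.04+0.00j,  0.21+0.23j,  0.21-0.23j], [0.99+0.00j,  (0.69+0j),  (0.69-0j)]]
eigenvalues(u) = [(-2.2+0j), (0.22+0.02j), (0.22-0.02j)]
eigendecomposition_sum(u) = [[-0.20+0.00j, -0.18+0.00j, (0.24+0j)], [-0.06+0.00j, (-0.06+0j), (0.07+0j)], [(1.66-0j), 1.50-0.00j, (-1.95-0j)]] + [[(0.1+0.06j), 0.02-0.25j, (0.01-0j)],[(-0.01+0.05j), (0.11-0.04j), 0.00+0.00j],[0.07+0.09j, (0.1-0.25j), 0.01+0.00j]] + [[(0.1-0.06j), (0.02+0.25j), 0.01+0.00j], [-0.01-0.05j, (0.11+0.04j), -0j], [0.07-0.09j, (0.1+0.25j), 0.01-0.00j]]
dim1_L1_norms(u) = [0.42, 0.33, 5.43]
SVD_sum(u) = [[-0.14, -0.13, 0.15], [-0.0, -0.0, 0.0], [1.8, 1.70, -1.93]] + [[0.04, -0.05, -0.01], [-0.11, 0.16, 0.04], [0.00, -0.00, -0.0]] + [[0.09, 0.04, 0.12], [0.03, 0.01, 0.04], [0.01, 0.00, 0.01]]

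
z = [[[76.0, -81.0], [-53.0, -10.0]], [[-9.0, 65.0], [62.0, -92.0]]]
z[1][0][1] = 65.0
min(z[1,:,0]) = -9.0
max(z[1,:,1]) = 65.0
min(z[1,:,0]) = -9.0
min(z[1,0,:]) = -9.0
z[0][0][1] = -81.0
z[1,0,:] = [-9.0, 65.0]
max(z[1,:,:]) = 65.0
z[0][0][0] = 76.0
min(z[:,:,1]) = -92.0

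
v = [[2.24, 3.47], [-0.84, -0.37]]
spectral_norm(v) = 4.20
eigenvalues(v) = [(0.94+1.1j), (0.94-1.1j)]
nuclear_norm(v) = 4.70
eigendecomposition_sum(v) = [[(1.12-0j),1.74-1.47j],[-0.42+0.36j,(-0.19+1.1j)]] + [[(1.12+0j), 1.74+1.47j], [(-0.42-0.36j), (-0.19-1.1j)]]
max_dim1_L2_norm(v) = 4.13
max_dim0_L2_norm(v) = 3.49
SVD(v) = [[-0.98, 0.19], [0.19, 0.98]] @ diag([4.20172883170373, 0.49646230957607085]) @ [[-0.56, -0.83],[-0.83, 0.56]]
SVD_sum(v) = [[2.32, 3.42], [-0.44, -0.64]] + [[-0.08, 0.05], [-0.4, 0.27]]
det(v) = 2.09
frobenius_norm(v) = 4.23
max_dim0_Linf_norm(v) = 3.47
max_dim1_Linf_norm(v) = 3.47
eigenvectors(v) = [[0.90+0.00j, (0.9-0j)],[-0.34+0.28j, -0.34-0.28j]]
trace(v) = 1.87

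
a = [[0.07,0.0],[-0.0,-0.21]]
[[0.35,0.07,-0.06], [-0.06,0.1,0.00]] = a @ [[5.02, 1.06, -0.8],[0.30, -0.48, -0.01]]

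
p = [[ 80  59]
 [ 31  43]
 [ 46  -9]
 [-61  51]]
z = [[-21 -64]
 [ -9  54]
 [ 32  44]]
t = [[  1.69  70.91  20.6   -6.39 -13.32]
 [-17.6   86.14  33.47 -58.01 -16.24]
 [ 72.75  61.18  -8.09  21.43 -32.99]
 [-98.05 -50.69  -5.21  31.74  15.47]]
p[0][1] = 59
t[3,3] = 31.74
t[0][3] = -6.39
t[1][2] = 33.47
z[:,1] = [-64, 54, 44]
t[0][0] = 1.69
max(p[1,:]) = 43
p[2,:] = [46, -9]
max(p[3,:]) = 51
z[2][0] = 32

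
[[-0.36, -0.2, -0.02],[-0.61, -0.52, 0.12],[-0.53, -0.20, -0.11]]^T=[[-0.36, -0.61, -0.53], [-0.2, -0.52, -0.2], [-0.02, 0.12, -0.11]]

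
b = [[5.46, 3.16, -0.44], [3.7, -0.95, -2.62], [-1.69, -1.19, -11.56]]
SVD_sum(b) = [[0.05, 0.06, 0.47], [-0.23, -0.29, -2.32], [-1.12, -1.45, -11.58]] + [[5.8, 2.05, -0.82], [3.26, 1.15, -0.46], [-0.42, -0.15, 0.06]] + [[-0.38, 1.05, -0.09], [0.66, -1.81, 0.16], [-0.15, 0.41, -0.04]]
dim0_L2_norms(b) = [6.81, 3.51, 11.86]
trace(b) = -7.05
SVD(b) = [[-0.04, -0.87, 0.49], [0.2, -0.49, -0.85], [0.98, 0.06, 0.19]] @ diag([11.969644682103617, 7.132950144158065, 2.2808174905379963]) @ [[-0.1, -0.12, -0.99], [-0.93, -0.33, 0.13], [-0.34, 0.94, -0.08]]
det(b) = 194.73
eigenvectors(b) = [[0.89, 0.38, -0.02], [0.44, -0.92, 0.24], [-0.11, 0.05, 0.97]]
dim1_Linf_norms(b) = [5.46, 3.7, 11.56]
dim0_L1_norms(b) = [10.85, 5.3, 14.62]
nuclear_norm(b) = 21.38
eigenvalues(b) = [7.09, -2.32, -11.82]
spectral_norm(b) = 11.97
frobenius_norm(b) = 14.12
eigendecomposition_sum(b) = [[5.85, 2.37, -0.47], [2.93, 1.18, -0.24], [-0.72, -0.29, 0.06]] + [[-0.41, 0.77, -0.20], [1.00, -1.89, 0.49], [-0.05, 0.10, -0.03]] + [[0.02, 0.02, 0.23], [-0.23, -0.25, -2.87], [-0.92, -1.0, -11.59]]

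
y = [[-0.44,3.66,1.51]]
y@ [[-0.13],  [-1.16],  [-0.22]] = [[-4.52]]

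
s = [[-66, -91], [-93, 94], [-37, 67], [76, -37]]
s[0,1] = -91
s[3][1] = -37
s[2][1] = 67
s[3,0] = 76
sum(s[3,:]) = 39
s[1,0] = -93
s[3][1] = -37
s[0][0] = -66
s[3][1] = -37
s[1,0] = -93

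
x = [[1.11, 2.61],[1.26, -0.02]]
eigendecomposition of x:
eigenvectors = [[0.89, -0.73], [0.46, 0.69]]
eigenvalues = [2.44, -1.35]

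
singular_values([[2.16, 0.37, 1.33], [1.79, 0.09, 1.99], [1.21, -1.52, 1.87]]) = [4.27, 1.61, 0.41]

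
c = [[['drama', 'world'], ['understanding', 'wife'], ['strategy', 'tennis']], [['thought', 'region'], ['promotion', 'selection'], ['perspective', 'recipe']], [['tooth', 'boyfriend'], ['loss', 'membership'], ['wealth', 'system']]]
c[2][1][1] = 'membership'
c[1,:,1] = ['region', 'selection', 'recipe']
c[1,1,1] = 'selection'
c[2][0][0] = 'tooth'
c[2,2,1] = 'system'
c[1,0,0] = 'thought'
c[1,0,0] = 'thought'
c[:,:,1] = [['world', 'wife', 'tennis'], ['region', 'selection', 'recipe'], ['boyfriend', 'membership', 'system']]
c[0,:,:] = [['drama', 'world'], ['understanding', 'wife'], ['strategy', 'tennis']]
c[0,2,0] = 'strategy'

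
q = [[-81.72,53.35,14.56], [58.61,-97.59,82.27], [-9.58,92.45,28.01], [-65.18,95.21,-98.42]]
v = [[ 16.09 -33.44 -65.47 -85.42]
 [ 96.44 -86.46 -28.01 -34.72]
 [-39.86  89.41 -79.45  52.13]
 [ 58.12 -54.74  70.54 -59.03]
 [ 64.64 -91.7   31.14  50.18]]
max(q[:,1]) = 95.21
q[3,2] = -98.42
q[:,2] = [14.56, 82.27, 28.01, -98.42]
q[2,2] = 28.01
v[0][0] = 16.09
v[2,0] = -39.86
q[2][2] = 28.01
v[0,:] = [16.09, -33.44, -65.47, -85.42]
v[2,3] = 52.13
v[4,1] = -91.7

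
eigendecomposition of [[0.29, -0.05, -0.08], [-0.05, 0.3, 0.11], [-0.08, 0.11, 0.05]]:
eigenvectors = [[0.6, -0.77, 0.2], [-0.71, -0.63, -0.30], [-0.36, -0.04, 0.93]]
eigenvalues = [0.4, 0.25, -0.0]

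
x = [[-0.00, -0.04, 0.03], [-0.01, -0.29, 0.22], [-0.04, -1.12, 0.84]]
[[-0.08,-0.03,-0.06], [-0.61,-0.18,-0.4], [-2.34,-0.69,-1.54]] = x@ [[-0.29, -0.73, -0.57], [0.68, 0.44, 1.62], [-1.89, -0.27, 0.30]]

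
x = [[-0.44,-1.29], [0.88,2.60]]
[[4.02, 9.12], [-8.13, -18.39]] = x @ [[4.09, 1.20], [-4.51, -7.48]]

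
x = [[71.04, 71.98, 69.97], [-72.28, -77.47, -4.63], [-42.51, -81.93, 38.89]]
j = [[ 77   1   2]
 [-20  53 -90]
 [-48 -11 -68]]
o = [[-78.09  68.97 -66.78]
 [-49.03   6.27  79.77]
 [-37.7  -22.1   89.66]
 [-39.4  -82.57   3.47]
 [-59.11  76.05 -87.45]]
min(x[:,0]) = -72.28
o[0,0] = -78.09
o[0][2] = -66.78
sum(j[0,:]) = 80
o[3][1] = -82.57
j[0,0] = 77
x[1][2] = -4.63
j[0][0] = 77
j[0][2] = 2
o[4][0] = -59.11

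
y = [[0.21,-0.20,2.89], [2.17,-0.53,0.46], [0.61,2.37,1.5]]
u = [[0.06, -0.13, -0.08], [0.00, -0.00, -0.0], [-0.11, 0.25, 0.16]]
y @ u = [[-0.31, 0.70, 0.45],[0.08, -0.17, -0.10],[-0.13, 0.30, 0.19]]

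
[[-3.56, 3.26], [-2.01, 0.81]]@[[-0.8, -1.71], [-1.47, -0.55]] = [[-1.94,4.29],[0.42,2.99]]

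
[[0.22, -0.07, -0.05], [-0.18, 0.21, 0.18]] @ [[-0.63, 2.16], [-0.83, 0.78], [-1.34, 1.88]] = [[-0.01, 0.33], [-0.30, 0.11]]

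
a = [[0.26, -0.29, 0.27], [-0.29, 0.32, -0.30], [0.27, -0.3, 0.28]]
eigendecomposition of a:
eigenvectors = [[-0.55, 0.64, -0.53], [0.61, 0.75, 0.27], [-0.57, 0.18, 0.80]]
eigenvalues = [0.86, -0.0, -0.0]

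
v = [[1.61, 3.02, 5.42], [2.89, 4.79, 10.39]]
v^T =[[1.61, 2.89],  [3.02, 4.79],  [5.42, 10.39]]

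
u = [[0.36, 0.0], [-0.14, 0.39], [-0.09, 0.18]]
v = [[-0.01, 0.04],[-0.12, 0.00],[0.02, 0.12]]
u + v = [[0.35, 0.04], [-0.26, 0.39], [-0.07, 0.30]]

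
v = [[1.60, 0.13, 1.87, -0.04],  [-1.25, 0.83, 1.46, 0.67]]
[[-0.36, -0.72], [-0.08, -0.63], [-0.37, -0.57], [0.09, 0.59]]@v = [[0.32, -0.64, -1.72, -0.47], [0.66, -0.53, -1.07, -0.42], [0.12, -0.52, -1.52, -0.37], [-0.59, 0.5, 1.03, 0.39]]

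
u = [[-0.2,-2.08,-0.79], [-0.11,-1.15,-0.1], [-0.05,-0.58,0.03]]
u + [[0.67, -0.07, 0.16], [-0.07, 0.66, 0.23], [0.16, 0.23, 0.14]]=[[0.47,-2.15,-0.63], [-0.18,-0.49,0.13], [0.11,-0.35,0.17]]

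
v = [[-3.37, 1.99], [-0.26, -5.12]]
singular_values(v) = [5.62, 3.16]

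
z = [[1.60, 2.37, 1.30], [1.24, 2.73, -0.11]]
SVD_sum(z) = [[1.46, 2.61, 0.63], [1.39, 2.48, 0.60]] + [[0.14, -0.24, 0.67], [-0.15, 0.25, -0.71]]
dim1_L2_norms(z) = [3.14, 3.0]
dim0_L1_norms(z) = [2.84, 5.1, 1.41]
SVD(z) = [[-0.73, -0.69], [-0.69, 0.73]] @ diag([4.213914760535465, 1.054714364622641]) @ [[-0.48,-0.85,-0.21], [-0.19,0.33,-0.92]]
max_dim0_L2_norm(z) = 3.62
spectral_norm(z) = 4.21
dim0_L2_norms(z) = [2.02, 3.62, 1.3]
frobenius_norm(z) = 4.34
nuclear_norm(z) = 5.27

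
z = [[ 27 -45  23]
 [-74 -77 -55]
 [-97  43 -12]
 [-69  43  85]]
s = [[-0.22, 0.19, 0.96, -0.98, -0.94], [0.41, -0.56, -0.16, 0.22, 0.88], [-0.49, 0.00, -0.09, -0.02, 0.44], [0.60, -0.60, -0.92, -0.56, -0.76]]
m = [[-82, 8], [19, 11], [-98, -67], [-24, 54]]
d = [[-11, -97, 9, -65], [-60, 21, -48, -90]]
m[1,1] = 11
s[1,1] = -0.563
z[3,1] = 43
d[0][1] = -97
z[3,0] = -69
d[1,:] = [-60, 21, -48, -90]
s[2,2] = -0.091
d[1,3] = -90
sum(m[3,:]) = 30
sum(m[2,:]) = -165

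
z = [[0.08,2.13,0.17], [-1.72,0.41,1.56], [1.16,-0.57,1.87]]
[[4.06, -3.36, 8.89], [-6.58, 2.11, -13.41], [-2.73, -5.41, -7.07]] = z @ [[2.26,-2.91,4.25],[2.00,-1.35,4.42],[-2.25,-1.5,-5.07]]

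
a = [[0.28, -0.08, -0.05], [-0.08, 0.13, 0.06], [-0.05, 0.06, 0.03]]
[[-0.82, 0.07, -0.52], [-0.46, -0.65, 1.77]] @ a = [[-0.21, 0.04, 0.03], [-0.17, 0.06, 0.04]]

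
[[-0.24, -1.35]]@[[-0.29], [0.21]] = [[-0.21]]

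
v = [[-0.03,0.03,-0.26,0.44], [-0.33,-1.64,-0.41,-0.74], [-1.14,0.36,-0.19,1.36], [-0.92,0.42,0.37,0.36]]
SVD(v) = [[-0.13, -0.09, -0.53, -0.83], [0.60, -0.80, 0.05, -0.04], [-0.68, -0.55, -0.31, 0.36], [-0.39, -0.23, 0.79, -0.41]] @ diag([2.320606019541874, 1.56768811646812, 0.7337216055607944, 0.013938331462049387]) @ [[0.41, -0.6, -0.10, -0.68], [0.71, 0.64, 0.24, -0.18], [-0.51, 0.17, 0.64, -0.55], [0.27, -0.44, 0.73, 0.45]]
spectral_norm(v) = 2.32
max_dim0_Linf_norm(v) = 1.64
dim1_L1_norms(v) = [0.76, 3.12, 3.05, 2.07]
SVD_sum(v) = [[-0.12,0.18,0.03,0.21], [0.57,-0.85,-0.14,-0.95], [-0.64,0.96,0.16,1.07], [-0.37,0.55,0.09,0.62]] + [[-0.1, -0.09, -0.03, 0.03], [-0.88, -0.8, -0.29, 0.23], [-0.61, -0.56, -0.21, 0.16], [-0.25, -0.23, -0.08, 0.07]] + [[0.2, -0.07, -0.25, 0.21], [-0.02, 0.01, 0.02, -0.02], [0.12, -0.04, -0.14, 0.12], [-0.3, 0.10, 0.37, -0.32]] + [[-0.0, 0.01, -0.01, -0.01], [-0.00, 0.0, -0.00, -0.00], [0.0, -0.00, 0.0, 0.00], [-0.00, 0.00, -0.0, -0.00]]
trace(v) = -1.50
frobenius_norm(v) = 2.90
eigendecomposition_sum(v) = [[-0.03, -0.05, -0.02, 0.0], [-0.79, -1.47, -0.64, 0.07], [0.03, 0.05, 0.02, -0.00], [0.16, 0.3, 0.13, -0.01]] + [[-0.10, 0.01, 0.04, 0.01], [0.64, -0.05, -0.24, -0.08], [-1.47, 0.11, 0.55, 0.18], [-1.03, 0.07, 0.39, 0.13]] + [[-0.19, -0.02, 0.1, -0.13], [0.29, 0.03, -0.15, 0.20], [-0.47, -0.04, 0.24, -0.32], [-0.26, -0.02, 0.13, -0.18]] + [[0.28,0.09,-0.37,0.55],[-0.48,-0.15,0.62,-0.93],[0.77,0.24,-1.0,1.5],[0.22,0.07,-0.29,0.43]]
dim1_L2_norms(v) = [0.51, 1.87, 1.82, 1.14]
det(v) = -0.04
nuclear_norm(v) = 4.64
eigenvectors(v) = [[-0.03, 0.05, -0.29, -0.29], [-0.98, -0.34, 0.46, 0.49], [0.03, 0.77, -0.73, -0.79], [0.20, 0.54, -0.41, -0.23]]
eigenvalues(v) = [-1.49, 0.54, -0.1, -0.45]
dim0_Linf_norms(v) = [1.14, 1.64, 0.41, 1.36]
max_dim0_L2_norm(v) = 1.73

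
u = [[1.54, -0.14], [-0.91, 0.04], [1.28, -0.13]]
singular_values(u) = [2.21, 0.04]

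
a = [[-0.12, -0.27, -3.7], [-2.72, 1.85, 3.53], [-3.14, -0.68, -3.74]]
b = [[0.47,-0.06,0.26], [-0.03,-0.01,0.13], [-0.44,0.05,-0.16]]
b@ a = [[-0.71, -0.41, -2.92], [-0.38, -0.1, -0.41], [0.42, 0.32, 2.4]]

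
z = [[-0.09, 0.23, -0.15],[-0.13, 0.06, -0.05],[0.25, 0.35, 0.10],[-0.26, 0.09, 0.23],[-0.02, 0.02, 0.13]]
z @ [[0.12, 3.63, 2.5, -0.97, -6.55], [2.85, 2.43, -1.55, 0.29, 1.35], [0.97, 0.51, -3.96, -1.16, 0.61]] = [[0.50,0.16,0.01,0.33,0.81], [0.11,-0.35,-0.22,0.2,0.90], [1.12,1.81,-0.31,-0.26,-1.10], [0.45,-0.61,-1.70,0.01,1.96], [0.18,0.04,-0.6,-0.13,0.24]]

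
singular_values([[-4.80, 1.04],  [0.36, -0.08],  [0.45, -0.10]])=[4.95, 0.0]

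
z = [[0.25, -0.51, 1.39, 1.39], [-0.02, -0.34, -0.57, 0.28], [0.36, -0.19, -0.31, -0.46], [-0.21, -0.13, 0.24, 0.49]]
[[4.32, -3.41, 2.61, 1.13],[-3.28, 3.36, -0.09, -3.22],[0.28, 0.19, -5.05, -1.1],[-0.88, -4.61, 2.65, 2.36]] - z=[[4.07, -2.90, 1.22, -0.26], [-3.26, 3.70, 0.48, -3.5], [-0.08, 0.38, -4.74, -0.64], [-0.67, -4.48, 2.41, 1.87]]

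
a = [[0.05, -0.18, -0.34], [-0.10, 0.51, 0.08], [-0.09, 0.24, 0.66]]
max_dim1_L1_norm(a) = 0.99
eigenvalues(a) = [-0.01, 0.82, 0.41]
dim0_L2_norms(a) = [0.14, 0.59, 0.75]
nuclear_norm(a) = 1.29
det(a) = -0.00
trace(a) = 1.22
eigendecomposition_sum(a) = [[-0.01, -0.00, -0.00], [-0.0, -0.00, -0.0], [-0.0, -0.0, -0.0]] + [[0.07, -0.27, -0.29],[-0.06, 0.22, 0.23],[-0.13, 0.49, 0.53]] + [[-0.01, 0.09, -0.05], [-0.04, 0.29, -0.15], [0.04, -0.25, 0.13]]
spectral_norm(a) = 0.87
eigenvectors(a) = [[0.98, 0.45, -0.23], [0.18, -0.36, -0.74], [0.07, -0.82, 0.63]]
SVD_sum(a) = [[0.06,  -0.22,  -0.31],[-0.06,  0.2,  0.3],[-0.11,  0.38,  0.56]] + [[-0.01, 0.04, -0.03], [-0.04, 0.31, -0.22], [0.02, -0.14, 0.10]] + [[-0.01, -0.00, -0.0], [-0.0, -0.00, -0.0], [-0.0, -0.0, -0.0]]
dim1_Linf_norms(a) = [0.34, 0.51, 0.66]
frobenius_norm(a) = 0.96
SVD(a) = [[-0.44,-0.11,0.89], [0.42,-0.90,0.1], [0.79,0.42,0.45]] @ diag([0.8674389916096384, 0.419302192076181, 0.005938649287747642]) @ [[-0.16, 0.56, 0.81], [0.11, -0.81, 0.58], [-0.98, -0.18, -0.06]]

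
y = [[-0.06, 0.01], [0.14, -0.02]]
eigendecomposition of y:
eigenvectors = [[-0.41, -0.16],  [0.91, -0.99]]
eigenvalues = [-0.08, 0.0]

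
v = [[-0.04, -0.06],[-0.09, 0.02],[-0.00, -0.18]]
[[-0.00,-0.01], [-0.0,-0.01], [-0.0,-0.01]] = v@ [[0.04, 0.12], [0.02, 0.05]]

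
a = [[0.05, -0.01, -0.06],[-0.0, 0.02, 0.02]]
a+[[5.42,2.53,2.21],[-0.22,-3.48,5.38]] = [[5.47, 2.52, 2.15], [-0.22, -3.46, 5.40]]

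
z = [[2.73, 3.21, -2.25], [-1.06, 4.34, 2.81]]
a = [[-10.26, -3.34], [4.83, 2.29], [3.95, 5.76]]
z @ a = [[-21.39, -14.73], [42.94, 29.66]]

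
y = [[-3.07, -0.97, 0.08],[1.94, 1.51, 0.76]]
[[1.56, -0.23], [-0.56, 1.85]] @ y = [[-5.24, -1.86, -0.05], [5.31, 3.34, 1.36]]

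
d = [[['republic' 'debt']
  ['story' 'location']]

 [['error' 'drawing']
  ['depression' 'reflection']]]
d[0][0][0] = 'republic'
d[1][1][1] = 'reflection'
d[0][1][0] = 'story'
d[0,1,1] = 'location'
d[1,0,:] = ['error', 'drawing']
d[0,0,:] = ['republic', 'debt']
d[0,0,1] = 'debt'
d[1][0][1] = 'drawing'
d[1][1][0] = 'depression'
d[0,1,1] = 'location'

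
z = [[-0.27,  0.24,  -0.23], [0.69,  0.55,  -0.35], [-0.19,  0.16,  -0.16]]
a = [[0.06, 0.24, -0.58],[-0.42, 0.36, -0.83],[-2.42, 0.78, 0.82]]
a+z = [[-0.21, 0.48, -0.81], [0.27, 0.91, -1.18], [-2.61, 0.94, 0.66]]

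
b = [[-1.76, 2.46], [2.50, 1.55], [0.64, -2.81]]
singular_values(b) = [4.13, 3.01]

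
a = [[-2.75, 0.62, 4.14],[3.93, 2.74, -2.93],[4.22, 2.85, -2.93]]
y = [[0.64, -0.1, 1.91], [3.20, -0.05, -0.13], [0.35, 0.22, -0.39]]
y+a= [[-2.11, 0.52, 6.05], [7.13, 2.69, -3.06], [4.57, 3.07, -3.32]]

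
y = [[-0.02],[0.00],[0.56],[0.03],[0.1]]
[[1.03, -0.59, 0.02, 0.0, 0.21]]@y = [[0.01]]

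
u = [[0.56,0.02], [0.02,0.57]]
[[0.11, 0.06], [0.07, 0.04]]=u @ [[0.20, 0.11], [0.11, 0.06]]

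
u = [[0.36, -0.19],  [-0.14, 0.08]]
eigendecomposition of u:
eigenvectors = [[0.93, 0.47], [-0.37, 0.88]]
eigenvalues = [0.43, 0.01]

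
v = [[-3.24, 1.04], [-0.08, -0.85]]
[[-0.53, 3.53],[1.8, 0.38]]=v @ [[-0.50, -1.20], [-2.07, -0.34]]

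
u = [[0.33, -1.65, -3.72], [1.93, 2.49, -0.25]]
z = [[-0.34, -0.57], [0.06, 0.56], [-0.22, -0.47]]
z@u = [[-1.21, -0.86, 1.41], [1.1, 1.30, -0.36], [-0.98, -0.81, 0.94]]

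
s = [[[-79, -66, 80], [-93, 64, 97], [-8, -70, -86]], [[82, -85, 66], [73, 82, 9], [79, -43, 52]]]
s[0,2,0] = -8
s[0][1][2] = 97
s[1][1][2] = 9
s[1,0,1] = -85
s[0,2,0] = -8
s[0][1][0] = -93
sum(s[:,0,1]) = -151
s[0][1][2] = 97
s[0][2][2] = -86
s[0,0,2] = 80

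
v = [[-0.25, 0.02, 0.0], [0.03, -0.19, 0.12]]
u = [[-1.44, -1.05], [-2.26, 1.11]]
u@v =[[0.33, 0.17, -0.13], [0.60, -0.26, 0.13]]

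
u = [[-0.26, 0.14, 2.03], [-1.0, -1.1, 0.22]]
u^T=[[-0.26, -1.00], [0.14, -1.10], [2.03, 0.22]]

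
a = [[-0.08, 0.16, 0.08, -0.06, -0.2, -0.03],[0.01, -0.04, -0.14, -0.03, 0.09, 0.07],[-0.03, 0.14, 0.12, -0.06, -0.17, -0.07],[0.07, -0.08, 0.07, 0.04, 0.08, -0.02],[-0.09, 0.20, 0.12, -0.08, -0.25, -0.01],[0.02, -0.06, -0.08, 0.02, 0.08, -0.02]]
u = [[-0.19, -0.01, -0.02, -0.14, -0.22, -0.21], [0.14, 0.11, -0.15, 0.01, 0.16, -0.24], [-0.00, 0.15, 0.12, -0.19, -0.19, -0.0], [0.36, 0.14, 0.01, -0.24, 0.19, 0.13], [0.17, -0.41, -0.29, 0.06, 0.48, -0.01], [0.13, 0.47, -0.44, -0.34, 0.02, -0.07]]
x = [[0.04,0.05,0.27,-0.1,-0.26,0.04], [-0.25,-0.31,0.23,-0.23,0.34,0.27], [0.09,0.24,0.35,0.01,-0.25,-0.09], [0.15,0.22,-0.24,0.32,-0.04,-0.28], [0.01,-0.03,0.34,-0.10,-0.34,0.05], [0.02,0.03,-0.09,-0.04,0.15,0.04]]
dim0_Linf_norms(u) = [0.36, 0.47, 0.44, 0.34, 0.48, 0.24]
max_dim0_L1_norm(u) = 1.29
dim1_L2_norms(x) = [0.4, 0.67, 0.51, 0.56, 0.49, 0.19]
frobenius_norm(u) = 1.31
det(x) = -0.00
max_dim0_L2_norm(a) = 0.39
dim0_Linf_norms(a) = [0.09, 0.2, 0.14, 0.08, 0.25, 0.07]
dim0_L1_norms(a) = [0.3, 0.68, 0.61, 0.29, 0.87, 0.22]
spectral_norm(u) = 0.84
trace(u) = 0.21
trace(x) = 0.10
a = x @ u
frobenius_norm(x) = 1.21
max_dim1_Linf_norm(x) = 0.35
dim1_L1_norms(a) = [0.61, 0.38, 0.59, 0.36, 0.75, 0.28]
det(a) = 0.00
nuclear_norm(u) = 2.62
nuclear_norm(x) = 2.05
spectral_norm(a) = 0.57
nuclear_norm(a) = 0.86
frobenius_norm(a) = 0.60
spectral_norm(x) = 0.86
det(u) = -0.00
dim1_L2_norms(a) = [0.29, 0.19, 0.27, 0.16, 0.36, 0.13]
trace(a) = -0.23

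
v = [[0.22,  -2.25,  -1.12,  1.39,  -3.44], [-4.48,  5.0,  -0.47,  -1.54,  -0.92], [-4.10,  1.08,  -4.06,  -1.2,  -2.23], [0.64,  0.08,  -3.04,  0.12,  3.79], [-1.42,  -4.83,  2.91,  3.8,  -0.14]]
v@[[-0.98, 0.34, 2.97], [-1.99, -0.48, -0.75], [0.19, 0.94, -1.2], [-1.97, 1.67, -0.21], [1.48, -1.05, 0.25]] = [[-3.78, 6.04, 2.53], [-3.98, -5.97, -16.4], [0.16, -5.39, -8.42], [4.01, -6.46, 6.41], [3.86, 11.06, -4.92]]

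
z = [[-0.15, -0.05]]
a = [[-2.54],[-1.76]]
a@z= [[0.38, 0.13], [0.26, 0.09]]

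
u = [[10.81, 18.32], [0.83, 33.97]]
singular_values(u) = [39.06, 9.01]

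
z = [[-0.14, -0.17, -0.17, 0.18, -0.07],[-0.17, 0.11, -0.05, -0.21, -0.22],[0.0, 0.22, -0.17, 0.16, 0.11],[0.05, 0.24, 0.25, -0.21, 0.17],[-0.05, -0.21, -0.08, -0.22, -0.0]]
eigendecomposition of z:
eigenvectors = [[-0.17+0.00j, 0.26+0.19j, 0.26-0.19j, (-0.85+0j), (0.62+0j)],[(0.67+0j), (0.07-0.32j), (0.07+0.32j), -0.21+0.00j, (-0.05+0j)],[0.23+0.00j, (-0.49+0.04j), (-0.49-0.04j), (0.39+0j), 0.50+0.00j],[(0.19+0j), (-0.54+0j), -0.54-0.00j, 0.28+0.00j, -0.58+0.00j],[(-0.66+0j), (0.08-0.5j), (0.08+0.5j), 0.05+0.00j, (-0.16+0j)]]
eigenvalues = [(0.29+0j), (-0.07+0.27j), (-0.07-0.27j), (-0.16+0j), (-0.41+0j)]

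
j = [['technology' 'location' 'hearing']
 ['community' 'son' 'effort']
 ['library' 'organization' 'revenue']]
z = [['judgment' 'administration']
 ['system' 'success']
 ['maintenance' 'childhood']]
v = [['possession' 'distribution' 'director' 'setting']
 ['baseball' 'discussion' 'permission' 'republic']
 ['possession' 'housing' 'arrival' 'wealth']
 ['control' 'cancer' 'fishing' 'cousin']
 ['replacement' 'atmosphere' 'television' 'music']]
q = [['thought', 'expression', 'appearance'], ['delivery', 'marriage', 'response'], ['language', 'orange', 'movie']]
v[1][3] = 'republic'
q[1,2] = 'response'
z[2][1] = 'childhood'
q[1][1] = 'marriage'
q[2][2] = 'movie'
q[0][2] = 'appearance'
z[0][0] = 'judgment'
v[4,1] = 'atmosphere'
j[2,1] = 'organization'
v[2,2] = 'arrival'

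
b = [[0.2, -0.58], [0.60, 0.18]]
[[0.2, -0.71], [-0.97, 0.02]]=b@ [[-1.37, -0.31],[-0.82, 1.12]]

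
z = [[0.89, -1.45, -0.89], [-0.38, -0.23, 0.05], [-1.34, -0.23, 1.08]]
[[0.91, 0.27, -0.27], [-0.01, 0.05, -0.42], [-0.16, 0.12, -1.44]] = z @ [[0.36,0.03,0.54], [-0.52,-0.23,0.82], [0.19,0.1,-0.49]]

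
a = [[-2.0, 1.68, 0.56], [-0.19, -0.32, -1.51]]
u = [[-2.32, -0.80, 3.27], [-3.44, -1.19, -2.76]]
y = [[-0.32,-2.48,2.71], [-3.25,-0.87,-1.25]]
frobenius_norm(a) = 3.09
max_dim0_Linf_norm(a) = 2.0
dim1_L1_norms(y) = [5.51, 5.37]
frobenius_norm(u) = 6.13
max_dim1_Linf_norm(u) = 3.44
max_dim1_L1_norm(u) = 7.39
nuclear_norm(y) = 7.28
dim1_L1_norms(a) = [4.24, 2.02]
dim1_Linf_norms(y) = [2.71, 3.25]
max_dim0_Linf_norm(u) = 3.44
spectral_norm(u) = 4.57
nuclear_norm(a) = 4.20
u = a + y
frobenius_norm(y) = 5.15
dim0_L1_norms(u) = [5.76, 1.99, 6.03]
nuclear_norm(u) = 8.66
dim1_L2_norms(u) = [4.09, 4.57]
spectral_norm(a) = 2.71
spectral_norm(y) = 3.69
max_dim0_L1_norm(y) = 3.96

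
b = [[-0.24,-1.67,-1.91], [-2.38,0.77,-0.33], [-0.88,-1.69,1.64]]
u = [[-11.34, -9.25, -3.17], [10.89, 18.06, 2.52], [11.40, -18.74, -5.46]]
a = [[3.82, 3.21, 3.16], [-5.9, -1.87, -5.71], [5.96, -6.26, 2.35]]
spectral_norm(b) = 2.59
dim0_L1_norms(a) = [15.68, 11.34, 11.22]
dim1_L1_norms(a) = [10.19, 13.48, 14.57]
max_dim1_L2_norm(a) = 8.96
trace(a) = 4.30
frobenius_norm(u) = 34.44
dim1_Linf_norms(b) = [1.91, 2.38, 1.69]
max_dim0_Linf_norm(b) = 2.38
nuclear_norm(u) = 49.62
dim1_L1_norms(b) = [3.82, 3.48, 4.21]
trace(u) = 1.26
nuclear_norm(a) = 19.63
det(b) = -16.15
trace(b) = 2.17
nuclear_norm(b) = 7.58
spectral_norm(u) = 28.65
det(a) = -66.14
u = a @ b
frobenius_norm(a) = 13.64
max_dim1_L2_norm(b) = 2.55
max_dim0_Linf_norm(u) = 18.74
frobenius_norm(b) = 4.38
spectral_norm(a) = 11.39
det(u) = 1066.53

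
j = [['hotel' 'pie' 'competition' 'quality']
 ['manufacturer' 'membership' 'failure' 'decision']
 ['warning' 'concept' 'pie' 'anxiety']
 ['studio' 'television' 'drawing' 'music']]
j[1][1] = 'membership'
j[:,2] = ['competition', 'failure', 'pie', 'drawing']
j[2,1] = 'concept'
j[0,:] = ['hotel', 'pie', 'competition', 'quality']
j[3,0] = 'studio'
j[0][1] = 'pie'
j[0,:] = ['hotel', 'pie', 'competition', 'quality']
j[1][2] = 'failure'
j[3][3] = 'music'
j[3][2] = 'drawing'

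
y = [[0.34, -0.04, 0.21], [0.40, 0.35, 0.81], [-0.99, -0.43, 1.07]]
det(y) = 0.33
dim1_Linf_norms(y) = [0.34, 0.81, 1.07]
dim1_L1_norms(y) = [0.59, 1.56, 2.49]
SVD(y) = [[-0.01, -0.35, 0.94], [0.21, -0.92, -0.34], [0.98, 0.2, 0.09]] @ diag([1.5431707645707788, 0.9906438779394646, 0.2169071194661369]) @ [[-0.57,-0.22,0.79], [-0.69,-0.39,-0.61], [0.45,-0.89,0.07]]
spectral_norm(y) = 1.54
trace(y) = 1.76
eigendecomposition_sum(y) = [[(0.22+0j), (-0.04+0j), -0.02+0.00j], [(-0.7+0j), (0.13+0j), (0.06+0j)], [(-0.12+0j), 0.02+0.00j, 0.01+0.00j]] + [[(0.06+0.2j), (-0+0.08j), 0.11-0.08j], [0.55+0.79j, (0.11+0.34j), (0.37-0.52j)], [-0.44+0.69j, -0.23+0.20j, 0.53+0.12j]] + [[0.06-0.20j, (-0-0.08j), (0.11+0.08j)], [(0.55-0.79j), (0.11-0.34j), (0.37+0.52j)], [(-0.44-0.69j), (-0.23-0.2j), 0.53-0.12j]]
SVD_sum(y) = [[0.01,0.00,-0.02], [-0.19,-0.07,0.26], [-0.87,-0.34,1.19]] + [[0.24, 0.14, 0.21], [0.62, 0.36, 0.56], [-0.13, -0.08, -0.12]] + [[0.09, -0.18, 0.01], [-0.03, 0.07, -0.01], [0.01, -0.02, 0.0]]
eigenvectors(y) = [[-0.30+0.00j, (0.16+0.05j), 0.16-0.05j], [(0.94+0j), 0.75+0.00j, 0.75-0.00j], [(0.16+0j), (0.25+0.59j), 0.25-0.59j]]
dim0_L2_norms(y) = [1.12, 0.56, 1.36]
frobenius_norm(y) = 1.85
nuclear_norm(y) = 2.75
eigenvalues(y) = [(0.36+0j), (0.7+0.66j), (0.7-0.66j)]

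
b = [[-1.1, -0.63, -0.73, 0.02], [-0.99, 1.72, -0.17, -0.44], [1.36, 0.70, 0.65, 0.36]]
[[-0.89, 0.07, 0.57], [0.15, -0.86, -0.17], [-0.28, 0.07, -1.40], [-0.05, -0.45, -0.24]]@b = [[1.68, 1.08, 1.01, 0.16],[0.46, -1.69, -0.07, 0.32],[-1.67, -0.68, -0.72, -0.54],[0.17, -0.91, -0.04, 0.11]]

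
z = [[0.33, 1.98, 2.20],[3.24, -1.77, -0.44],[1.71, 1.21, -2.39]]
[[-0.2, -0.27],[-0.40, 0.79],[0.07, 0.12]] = z@[[-0.12, 0.16], [0.03, -0.15], [-0.10, -0.01]]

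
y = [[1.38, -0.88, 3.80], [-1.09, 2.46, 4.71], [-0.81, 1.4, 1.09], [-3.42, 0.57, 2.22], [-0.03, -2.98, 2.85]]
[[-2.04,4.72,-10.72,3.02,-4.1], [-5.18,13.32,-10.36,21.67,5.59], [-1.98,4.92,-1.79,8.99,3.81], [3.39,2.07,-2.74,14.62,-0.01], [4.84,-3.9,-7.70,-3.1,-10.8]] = y@[[-1.60, 0.88, -0.78, -2.19, 0.26], [-2.01, 2.80, 0.21, 3.32, 3.21], [-0.42, 1.57, -2.49, 2.36, -0.43]]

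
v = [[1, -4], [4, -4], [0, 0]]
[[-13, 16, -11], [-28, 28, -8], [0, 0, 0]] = v@[[-5, 4, 1], [2, -3, 3]]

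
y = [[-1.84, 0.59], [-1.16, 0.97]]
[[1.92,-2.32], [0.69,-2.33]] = y@[[-1.32, 0.79], [-0.87, -1.46]]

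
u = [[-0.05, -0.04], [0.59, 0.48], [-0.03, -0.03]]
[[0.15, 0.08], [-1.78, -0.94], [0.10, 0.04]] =u@[[-1.97,-3.06], [-1.28,1.8]]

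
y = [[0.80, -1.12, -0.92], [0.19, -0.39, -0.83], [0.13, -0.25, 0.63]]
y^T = [[0.8,  0.19,  0.13], [-1.12,  -0.39,  -0.25], [-0.92,  -0.83,  0.63]]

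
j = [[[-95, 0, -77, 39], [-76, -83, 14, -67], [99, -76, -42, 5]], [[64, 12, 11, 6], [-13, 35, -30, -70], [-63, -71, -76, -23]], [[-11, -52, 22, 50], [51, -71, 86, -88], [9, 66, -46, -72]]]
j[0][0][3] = 39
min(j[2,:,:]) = -88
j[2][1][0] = 51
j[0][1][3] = -67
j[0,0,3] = 39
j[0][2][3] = 5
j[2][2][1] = 66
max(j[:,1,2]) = 86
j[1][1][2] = -30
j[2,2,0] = 9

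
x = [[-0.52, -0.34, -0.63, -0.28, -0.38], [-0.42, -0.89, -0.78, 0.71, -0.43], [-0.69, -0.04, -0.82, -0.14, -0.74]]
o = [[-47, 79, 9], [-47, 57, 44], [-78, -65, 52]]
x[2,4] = -0.738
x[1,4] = -0.431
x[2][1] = -0.044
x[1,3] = 0.71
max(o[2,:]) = 52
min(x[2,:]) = -0.818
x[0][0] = -0.519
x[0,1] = -0.344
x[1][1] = -0.89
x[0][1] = -0.344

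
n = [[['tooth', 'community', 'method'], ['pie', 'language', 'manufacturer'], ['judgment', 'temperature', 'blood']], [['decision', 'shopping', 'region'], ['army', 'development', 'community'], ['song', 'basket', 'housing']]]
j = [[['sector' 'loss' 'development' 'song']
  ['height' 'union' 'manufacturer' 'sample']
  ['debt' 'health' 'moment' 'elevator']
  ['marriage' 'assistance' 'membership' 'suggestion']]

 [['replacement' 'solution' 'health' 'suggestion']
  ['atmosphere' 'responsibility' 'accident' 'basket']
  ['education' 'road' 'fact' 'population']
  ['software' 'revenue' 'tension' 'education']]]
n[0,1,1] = 'language'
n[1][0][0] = 'decision'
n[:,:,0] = [['tooth', 'pie', 'judgment'], ['decision', 'army', 'song']]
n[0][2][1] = 'temperature'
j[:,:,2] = [['development', 'manufacturer', 'moment', 'membership'], ['health', 'accident', 'fact', 'tension']]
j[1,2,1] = 'road'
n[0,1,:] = ['pie', 'language', 'manufacturer']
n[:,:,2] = [['method', 'manufacturer', 'blood'], ['region', 'community', 'housing']]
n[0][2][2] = 'blood'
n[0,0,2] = 'method'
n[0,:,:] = [['tooth', 'community', 'method'], ['pie', 'language', 'manufacturer'], ['judgment', 'temperature', 'blood']]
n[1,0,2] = 'region'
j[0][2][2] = 'moment'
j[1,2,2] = 'fact'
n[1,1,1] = 'development'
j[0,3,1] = 'assistance'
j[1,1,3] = 'basket'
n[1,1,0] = 'army'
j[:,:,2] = [['development', 'manufacturer', 'moment', 'membership'], ['health', 'accident', 'fact', 'tension']]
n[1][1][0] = 'army'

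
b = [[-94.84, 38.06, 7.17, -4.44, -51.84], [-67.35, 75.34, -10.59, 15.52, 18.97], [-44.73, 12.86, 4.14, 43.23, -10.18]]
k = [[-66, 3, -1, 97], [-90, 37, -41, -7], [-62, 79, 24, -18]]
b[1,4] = 18.97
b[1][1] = 75.34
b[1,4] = 18.97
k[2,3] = -18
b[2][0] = -44.73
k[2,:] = [-62, 79, 24, -18]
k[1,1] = 37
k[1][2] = -41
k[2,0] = -62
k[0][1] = 3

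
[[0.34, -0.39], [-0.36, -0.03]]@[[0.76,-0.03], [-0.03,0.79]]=[[0.27,-0.32], [-0.27,-0.01]]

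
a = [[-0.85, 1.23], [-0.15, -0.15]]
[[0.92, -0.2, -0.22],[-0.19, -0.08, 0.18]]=a @ [[0.32, 0.40, -0.61], [0.97, 0.11, -0.60]]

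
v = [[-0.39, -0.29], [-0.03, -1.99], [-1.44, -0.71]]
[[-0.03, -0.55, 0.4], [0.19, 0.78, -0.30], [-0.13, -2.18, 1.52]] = v @[[0.14,1.72,-1.14], [-0.1,-0.42,0.17]]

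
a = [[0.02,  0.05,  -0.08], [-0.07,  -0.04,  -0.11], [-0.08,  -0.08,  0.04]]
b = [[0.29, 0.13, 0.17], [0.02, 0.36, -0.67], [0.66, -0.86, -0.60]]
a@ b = [[-0.05, 0.09, 0.02], [-0.09, 0.07, 0.08], [0.0, -0.07, 0.02]]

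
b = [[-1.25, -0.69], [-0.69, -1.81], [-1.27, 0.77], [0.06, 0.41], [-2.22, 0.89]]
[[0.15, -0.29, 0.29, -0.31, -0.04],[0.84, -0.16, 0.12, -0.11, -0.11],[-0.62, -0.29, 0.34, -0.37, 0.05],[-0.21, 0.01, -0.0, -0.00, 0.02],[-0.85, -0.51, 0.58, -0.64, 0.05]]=b@[[0.17, 0.23, -0.25, 0.27, 0.0], [-0.53, 0.0, 0.03, -0.04, 0.06]]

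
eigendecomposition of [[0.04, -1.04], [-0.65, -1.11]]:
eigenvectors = [[0.92, 0.55],[-0.38, 0.84]]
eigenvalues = [0.47, -1.54]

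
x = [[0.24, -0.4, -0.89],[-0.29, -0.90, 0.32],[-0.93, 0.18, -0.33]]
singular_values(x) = [1.01, 1.0, 1.0]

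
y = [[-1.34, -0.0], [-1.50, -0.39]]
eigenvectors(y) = [[0.00, 0.54], [1.00, 0.84]]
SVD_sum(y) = [[-1.31, -0.19], [-1.52, -0.22]] + [[-0.03, 0.19], [0.02, -0.17]]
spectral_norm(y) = 2.03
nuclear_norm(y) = 2.29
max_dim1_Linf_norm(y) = 1.5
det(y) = 0.52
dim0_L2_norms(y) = [2.01, 0.39]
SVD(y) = [[-0.65, -0.76], [-0.76, 0.65]] @ diag([2.0326330333661793, 0.2571049429097089]) @ [[0.99, 0.15], [0.15, -0.99]]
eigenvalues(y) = [-0.39, -1.34]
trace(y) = -1.73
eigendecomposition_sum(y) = [[-0.00, -0.0], [0.62, -0.39]] + [[-1.34, -0.0], [-2.12, -0.0]]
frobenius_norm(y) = 2.05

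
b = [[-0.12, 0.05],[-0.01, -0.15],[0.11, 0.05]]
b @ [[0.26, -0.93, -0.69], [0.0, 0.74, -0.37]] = [[-0.03, 0.15, 0.06], [-0.0, -0.10, 0.06], [0.03, -0.07, -0.09]]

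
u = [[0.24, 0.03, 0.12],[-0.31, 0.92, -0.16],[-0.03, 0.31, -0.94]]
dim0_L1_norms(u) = [0.58, 1.26, 1.22]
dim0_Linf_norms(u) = [0.31, 0.92, 0.94]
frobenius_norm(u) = 1.42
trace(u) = 0.22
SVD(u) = [[-0.09, 0.06, -0.99], [0.7, 0.72, -0.02], [0.71, -0.69, -0.11]] @ diag([1.19617705488619, 0.7289645757692476, 0.2436618571655433]) @ [[-0.22, 0.72, -0.66], [-0.26, 0.61, 0.75], [-0.94, -0.33, -0.05]]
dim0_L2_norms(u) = [0.39, 0.97, 0.96]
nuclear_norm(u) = 2.17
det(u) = -0.21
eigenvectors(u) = [[-0.08, -0.89, -0.1], [-0.98, -0.45, 0.07], [-0.17, -0.09, 0.99]]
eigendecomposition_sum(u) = [[-0.04, 0.07, -0.01], [-0.45, 0.92, -0.11], [-0.08, 0.16, -0.02]] + [[0.28, -0.03, 0.03], [0.14, -0.01, 0.02], [0.03, -0.00, 0.00]] + [[-0.00, -0.02, 0.1],[0.00, 0.01, -0.06],[0.02, 0.16, -0.92]]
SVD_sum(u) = [[0.02, -0.08, 0.07], [-0.18, 0.6, -0.55], [-0.18, 0.61, -0.56]] + [[-0.01, 0.03, 0.04],[-0.13, 0.32, 0.39],[0.13, -0.31, -0.38]] + [[0.23, 0.08, 0.01], [0.00, 0.0, 0.00], [0.03, 0.01, 0.0]]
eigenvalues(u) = [0.87, 0.27, -0.92]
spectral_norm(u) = 1.20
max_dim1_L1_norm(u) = 1.39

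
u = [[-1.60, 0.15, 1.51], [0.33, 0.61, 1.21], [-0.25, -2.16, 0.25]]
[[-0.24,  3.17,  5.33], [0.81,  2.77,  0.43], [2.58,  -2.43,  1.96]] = u @ [[0.98, -0.27, -2.23], [-1.19, 1.35, -0.51], [1.00, 1.68, 1.22]]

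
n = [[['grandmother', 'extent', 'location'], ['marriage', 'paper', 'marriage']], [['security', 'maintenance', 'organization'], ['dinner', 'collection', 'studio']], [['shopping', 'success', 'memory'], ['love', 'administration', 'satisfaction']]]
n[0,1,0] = 'marriage'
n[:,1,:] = [['marriage', 'paper', 'marriage'], ['dinner', 'collection', 'studio'], ['love', 'administration', 'satisfaction']]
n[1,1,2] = 'studio'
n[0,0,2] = 'location'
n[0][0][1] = 'extent'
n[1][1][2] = 'studio'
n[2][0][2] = 'memory'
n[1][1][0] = 'dinner'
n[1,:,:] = [['security', 'maintenance', 'organization'], ['dinner', 'collection', 'studio']]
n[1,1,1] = 'collection'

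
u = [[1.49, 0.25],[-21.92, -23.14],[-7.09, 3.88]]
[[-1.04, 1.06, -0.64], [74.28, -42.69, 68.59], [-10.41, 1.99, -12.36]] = u@[[-0.19, 0.48, 0.08], [-3.03, 1.39, -3.04]]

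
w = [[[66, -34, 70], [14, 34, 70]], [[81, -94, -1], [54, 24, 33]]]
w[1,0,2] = -1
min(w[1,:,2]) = -1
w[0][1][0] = 14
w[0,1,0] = 14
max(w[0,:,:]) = 70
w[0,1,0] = 14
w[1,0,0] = 81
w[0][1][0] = 14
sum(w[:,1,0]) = 68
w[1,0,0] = 81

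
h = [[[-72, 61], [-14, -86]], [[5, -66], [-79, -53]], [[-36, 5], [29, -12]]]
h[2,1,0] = 29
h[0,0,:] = [-72, 61]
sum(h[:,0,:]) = -103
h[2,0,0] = -36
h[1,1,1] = -53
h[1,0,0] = 5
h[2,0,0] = -36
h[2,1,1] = -12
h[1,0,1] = -66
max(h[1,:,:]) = 5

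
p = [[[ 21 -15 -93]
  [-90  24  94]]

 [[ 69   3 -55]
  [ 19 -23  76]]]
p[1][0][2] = -55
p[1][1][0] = 19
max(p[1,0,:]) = 69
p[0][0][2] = -93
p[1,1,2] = 76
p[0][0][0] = 21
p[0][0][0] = 21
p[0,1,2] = 94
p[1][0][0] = 69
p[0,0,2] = -93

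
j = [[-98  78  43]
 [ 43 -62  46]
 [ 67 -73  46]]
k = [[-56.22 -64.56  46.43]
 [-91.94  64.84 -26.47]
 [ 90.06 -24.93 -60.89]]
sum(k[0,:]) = -74.35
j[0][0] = -98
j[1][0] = 43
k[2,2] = -60.89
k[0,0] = -56.22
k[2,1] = -24.93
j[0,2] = 43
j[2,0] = 67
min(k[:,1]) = -64.56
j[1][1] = -62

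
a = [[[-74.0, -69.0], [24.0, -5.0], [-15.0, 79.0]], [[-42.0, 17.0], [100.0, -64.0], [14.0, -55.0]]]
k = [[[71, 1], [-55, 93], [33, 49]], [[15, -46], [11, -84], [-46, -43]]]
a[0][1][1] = -5.0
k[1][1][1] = -84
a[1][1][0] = 100.0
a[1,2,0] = 14.0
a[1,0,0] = -42.0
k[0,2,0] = 33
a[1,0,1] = 17.0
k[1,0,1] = -46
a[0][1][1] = -5.0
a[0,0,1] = -69.0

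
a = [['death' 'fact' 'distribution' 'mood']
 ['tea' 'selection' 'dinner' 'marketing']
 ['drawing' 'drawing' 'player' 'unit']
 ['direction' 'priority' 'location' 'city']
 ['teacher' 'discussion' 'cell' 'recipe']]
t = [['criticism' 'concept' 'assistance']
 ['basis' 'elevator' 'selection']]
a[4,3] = 'recipe'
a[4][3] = 'recipe'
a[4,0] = 'teacher'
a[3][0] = 'direction'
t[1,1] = 'elevator'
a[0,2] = 'distribution'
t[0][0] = 'criticism'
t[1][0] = 'basis'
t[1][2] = 'selection'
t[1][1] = 'elevator'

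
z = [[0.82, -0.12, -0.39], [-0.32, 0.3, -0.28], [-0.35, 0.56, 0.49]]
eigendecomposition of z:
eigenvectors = [[(-0.81+0j), (-0.23+0.27j), (-0.23-0.27j)], [(0.12+0j), -0.66+0.00j, (-0.66-0j)], [(0.57+0j), (0.15+0.64j), 0.15-0.64j]]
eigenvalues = [(1.11+0j), (0.25+0.4j), (0.25-0.4j)]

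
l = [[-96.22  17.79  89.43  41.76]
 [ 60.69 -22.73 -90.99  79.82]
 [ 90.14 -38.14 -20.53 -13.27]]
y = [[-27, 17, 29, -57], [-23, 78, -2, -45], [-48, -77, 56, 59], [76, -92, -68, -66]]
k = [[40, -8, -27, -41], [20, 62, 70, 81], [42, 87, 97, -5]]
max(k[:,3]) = 81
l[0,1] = 17.79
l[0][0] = -96.22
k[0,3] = -41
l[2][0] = 90.14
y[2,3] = 59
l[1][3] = 79.82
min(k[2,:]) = -5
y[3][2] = -68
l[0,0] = -96.22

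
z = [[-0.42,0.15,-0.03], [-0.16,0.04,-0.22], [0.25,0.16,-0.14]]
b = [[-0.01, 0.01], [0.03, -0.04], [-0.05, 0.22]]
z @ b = [[0.01, -0.02], [0.01, -0.05], [0.01, -0.03]]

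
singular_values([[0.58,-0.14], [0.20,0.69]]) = [0.72, 0.59]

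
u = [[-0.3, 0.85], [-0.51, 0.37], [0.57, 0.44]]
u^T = [[-0.30, -0.51, 0.57], [0.85, 0.37, 0.44]]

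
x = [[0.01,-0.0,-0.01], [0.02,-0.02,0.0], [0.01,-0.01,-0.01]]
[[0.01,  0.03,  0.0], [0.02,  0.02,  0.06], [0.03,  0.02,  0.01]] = x @ [[-0.8, 1.73, 1.97], [-1.77, 0.93, -0.91], [-2.08, -1.53, 1.88]]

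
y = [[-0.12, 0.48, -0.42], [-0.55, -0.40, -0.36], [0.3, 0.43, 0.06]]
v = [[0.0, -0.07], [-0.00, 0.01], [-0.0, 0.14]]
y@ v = [[0.00, -0.05], [0.00, -0.02], [0.0, -0.01]]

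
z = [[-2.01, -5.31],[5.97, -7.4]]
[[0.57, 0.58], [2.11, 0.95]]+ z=[[-1.44, -4.73], [8.08, -6.45]]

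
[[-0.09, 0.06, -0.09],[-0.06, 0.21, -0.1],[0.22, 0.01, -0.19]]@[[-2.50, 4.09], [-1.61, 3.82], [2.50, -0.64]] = [[-0.1,-0.08], [-0.44,0.62], [-1.04,1.06]]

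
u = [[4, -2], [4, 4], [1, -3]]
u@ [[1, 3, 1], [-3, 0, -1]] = [[10, 12, 6], [-8, 12, 0], [10, 3, 4]]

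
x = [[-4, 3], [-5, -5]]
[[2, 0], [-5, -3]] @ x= [[-8, 6], [35, 0]]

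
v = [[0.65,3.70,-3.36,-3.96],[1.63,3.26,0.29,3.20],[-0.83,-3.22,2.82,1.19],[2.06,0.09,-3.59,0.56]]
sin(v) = [[-2.35,6.11,-19.11,-27.36], [0.29,-0.65,13.57,15.72], [0.99,-1.78,7.96,10.29], [7.14,-15.84,-10.85,3.79]]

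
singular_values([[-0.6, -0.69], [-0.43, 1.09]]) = [1.29, 0.74]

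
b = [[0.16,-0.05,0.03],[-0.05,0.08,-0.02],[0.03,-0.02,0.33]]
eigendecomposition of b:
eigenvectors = [[-0.43,-0.88,0.20],[-0.90,0.41,-0.11],[-0.02,0.23,0.97]]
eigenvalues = [0.06, 0.18, 0.34]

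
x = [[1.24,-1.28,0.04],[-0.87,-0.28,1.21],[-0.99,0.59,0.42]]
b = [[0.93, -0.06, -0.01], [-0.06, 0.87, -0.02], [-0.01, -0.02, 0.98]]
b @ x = [[1.22, -1.18, -0.04], [-0.81, -0.18, 1.04], [-0.97, 0.60, 0.39]]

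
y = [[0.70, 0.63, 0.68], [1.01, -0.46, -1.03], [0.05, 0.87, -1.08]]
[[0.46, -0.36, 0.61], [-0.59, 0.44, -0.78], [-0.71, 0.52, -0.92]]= y@ [[0.06,-0.05,0.08],[-0.02,0.01,-0.02],[0.64,-0.48,0.84]]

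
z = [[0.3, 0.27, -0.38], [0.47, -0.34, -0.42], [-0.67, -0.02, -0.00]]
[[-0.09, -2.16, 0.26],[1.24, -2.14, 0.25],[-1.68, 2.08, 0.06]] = z @ [[2.56, -3.07, -0.09],[-1.55, -1.05, 0.03],[1.16, 2.51, -0.73]]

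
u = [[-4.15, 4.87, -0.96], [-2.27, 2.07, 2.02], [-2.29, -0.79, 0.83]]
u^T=[[-4.15,-2.27,-2.29], [4.87,2.07,-0.79], [-0.96,2.02,0.83]]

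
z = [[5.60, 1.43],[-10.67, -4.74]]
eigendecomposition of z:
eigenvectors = [[0.63, -0.16], [-0.78, 0.99]]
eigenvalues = [3.82, -2.96]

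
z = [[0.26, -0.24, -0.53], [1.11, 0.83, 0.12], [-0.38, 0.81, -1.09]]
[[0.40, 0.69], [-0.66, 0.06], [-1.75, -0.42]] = z @ [[0.56, 0.76], [-1.58, -0.87], [0.24, -0.53]]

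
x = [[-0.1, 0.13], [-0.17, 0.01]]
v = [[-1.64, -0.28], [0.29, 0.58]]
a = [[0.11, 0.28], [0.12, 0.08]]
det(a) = -0.02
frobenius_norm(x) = 0.24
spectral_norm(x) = 0.22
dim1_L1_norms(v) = [1.92, 0.87]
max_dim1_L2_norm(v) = 1.66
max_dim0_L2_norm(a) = 0.29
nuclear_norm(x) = 0.31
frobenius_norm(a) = 0.33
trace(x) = -0.09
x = a @ v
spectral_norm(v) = 1.71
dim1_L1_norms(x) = [0.23, 0.18]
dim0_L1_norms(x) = [0.27, 0.14]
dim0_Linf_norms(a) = [0.12, 0.28]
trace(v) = -1.06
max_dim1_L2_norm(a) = 0.3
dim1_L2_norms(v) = [1.66, 0.65]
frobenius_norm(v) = 1.79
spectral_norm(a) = 0.32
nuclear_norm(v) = 2.22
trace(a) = 0.19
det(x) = 0.02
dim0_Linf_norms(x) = [0.17, 0.13]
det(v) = -0.87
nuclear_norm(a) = 0.40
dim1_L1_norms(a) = [0.39, 0.2]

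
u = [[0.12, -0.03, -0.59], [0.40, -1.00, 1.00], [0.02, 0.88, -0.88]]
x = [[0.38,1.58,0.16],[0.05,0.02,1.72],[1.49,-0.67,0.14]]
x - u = [[0.26, 1.61, 0.75], [-0.35, 1.02, 0.72], [1.47, -1.55, 1.02]]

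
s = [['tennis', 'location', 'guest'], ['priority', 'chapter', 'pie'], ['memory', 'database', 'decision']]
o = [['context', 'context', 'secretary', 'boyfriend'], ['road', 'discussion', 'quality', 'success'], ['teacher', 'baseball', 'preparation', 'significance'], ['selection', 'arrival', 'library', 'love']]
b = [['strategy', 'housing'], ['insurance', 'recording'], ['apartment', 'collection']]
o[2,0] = 'teacher'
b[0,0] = 'strategy'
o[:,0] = ['context', 'road', 'teacher', 'selection']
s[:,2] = ['guest', 'pie', 'decision']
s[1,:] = ['priority', 'chapter', 'pie']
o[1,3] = 'success'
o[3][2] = 'library'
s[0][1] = 'location'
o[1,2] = 'quality'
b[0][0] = 'strategy'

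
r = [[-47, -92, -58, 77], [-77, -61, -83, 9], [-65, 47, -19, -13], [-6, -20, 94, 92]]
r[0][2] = -58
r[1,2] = -83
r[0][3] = 77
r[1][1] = -61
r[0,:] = [-47, -92, -58, 77]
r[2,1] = 47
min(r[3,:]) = -20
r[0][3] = 77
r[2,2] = -19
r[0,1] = -92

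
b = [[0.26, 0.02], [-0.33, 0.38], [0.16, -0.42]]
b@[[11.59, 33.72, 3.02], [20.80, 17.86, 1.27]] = [[3.43,9.12,0.81], [4.08,-4.34,-0.51], [-6.88,-2.11,-0.05]]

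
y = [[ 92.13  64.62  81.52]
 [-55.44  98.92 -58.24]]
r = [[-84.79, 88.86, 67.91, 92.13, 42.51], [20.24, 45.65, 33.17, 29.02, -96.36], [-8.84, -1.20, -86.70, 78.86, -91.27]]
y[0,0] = 92.13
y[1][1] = 98.92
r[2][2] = -86.7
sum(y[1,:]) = -14.759999999999998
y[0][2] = 81.52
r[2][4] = -91.27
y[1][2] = -58.24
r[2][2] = -86.7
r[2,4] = -91.27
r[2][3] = 78.86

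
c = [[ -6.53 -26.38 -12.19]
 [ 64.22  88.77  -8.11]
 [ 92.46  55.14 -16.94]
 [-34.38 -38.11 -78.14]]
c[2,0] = 92.46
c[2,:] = [92.46, 55.14, -16.94]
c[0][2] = -12.19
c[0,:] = [-6.53, -26.38, -12.19]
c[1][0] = 64.22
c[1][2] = -8.11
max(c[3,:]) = -34.38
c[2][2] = -16.94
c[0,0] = -6.53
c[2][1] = 55.14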